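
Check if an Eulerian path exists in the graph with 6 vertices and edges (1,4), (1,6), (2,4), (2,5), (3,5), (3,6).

Step 1: Find the degree of each vertex:
  deg(1) = 2
  deg(2) = 2
  deg(3) = 2
  deg(4) = 2
  deg(5) = 2
  deg(6) = 2

Step 2: Count vertices with odd degree:
  All vertices have even degree (0 odd-degree vertices)

Step 3: Apply Euler's theorem:
  - Eulerian circuit exists iff graph is connected and all vertices have even degree
  - Eulerian path exists iff graph is connected and has 0 or 2 odd-degree vertices

Graph is connected with 0 odd-degree vertices.
Both Eulerian circuit and Eulerian path exist.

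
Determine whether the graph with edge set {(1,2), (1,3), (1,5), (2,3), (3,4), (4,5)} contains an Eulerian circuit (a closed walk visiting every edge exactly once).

Step 1: Find the degree of each vertex:
  deg(1) = 3
  deg(2) = 2
  deg(3) = 3
  deg(4) = 2
  deg(5) = 2

Step 2: Count vertices with odd degree:
  Odd-degree vertices: 1, 3 (2 total)

Step 3: Apply Euler's theorem:
  - Eulerian circuit exists iff graph is connected and all vertices have even degree
  - Eulerian path exists iff graph is connected and has 0 or 2 odd-degree vertices

Graph is connected with exactly 2 odd-degree vertices (1, 3).
Eulerian path exists (starting and ending at the odd-degree vertices), but no Eulerian circuit.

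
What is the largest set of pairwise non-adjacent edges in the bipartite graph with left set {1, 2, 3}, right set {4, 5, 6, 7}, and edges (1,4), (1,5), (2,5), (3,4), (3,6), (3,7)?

Step 1: List the neighbors of each left vertex:
  1: 4, 5
  2: 5
  3: 4, 6, 7

Step 2: Greedily match left vertices, then look for augmenting paths:
  Match 1 -- 4
  Match 2 -- 5
  Match 3 -- 6
  No augmenting path remains.

Step 3: Verify this is maximum:
  Matching size 3 = min(|L|, |R|) = min(3, 4), which is an upper bound, so this matching is maximum.

Maximum matching: {(1,4), (2,5), (3,6)}
Size: 3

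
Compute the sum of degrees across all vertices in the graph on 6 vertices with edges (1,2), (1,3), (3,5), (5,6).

Step 1: Count edges incident to each vertex:
  deg(1) = 2 (neighbors: 2, 3)
  deg(2) = 1 (neighbors: 1)
  deg(3) = 2 (neighbors: 1, 5)
  deg(4) = 0 (neighbors: none)
  deg(5) = 2 (neighbors: 3, 6)
  deg(6) = 1 (neighbors: 5)

Step 2: Sum all degrees:
  2 + 1 + 2 + 0 + 2 + 1 = 8

Verification: sum of degrees = 2 * |E| = 2 * 4 = 8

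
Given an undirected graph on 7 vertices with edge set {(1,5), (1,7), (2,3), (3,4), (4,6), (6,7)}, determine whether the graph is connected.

Step 1: Build adjacency list from edges:
  1: 5, 7
  2: 3
  3: 2, 4
  4: 3, 6
  5: 1
  6: 4, 7
  7: 1, 6

Step 2: Run BFS/DFS from vertex 1:
  Visited: {1, 5, 7, 6, 4, 3, 2}
  Reached 7 of 7 vertices

Step 3: All 7 vertices reached from vertex 1, so the graph is connected.
Answer: Yes, the graph is connected.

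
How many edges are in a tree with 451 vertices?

A tree on n vertices always has exactly n - 1 edges.
For n = 451: edges = 451 - 1 = 450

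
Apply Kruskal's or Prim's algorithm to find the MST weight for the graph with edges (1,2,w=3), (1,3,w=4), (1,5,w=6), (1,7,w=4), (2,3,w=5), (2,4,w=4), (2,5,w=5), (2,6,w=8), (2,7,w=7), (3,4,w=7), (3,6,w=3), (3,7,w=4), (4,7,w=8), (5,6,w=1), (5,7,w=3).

Apply Kruskal's algorithm (sort edges by weight, add if no cycle):

Sorted edges by weight:
  (5,6) w=1
  (1,2) w=3
  (3,6) w=3
  (5,7) w=3
  (1,3) w=4
  (1,7) w=4
  (2,4) w=4
  (3,7) w=4
  (2,3) w=5
  (2,5) w=5
  (1,5) w=6
  (2,7) w=7
  (3,4) w=7
  (2,6) w=8
  (4,7) w=8

Add edge (5,6) w=1 -- no cycle. Running total: 1
Add edge (1,2) w=3 -- no cycle. Running total: 4
Add edge (3,6) w=3 -- no cycle. Running total: 7
Add edge (5,7) w=3 -- no cycle. Running total: 10
Add edge (1,3) w=4 -- no cycle. Running total: 14
Skip edge (1,7) w=4 -- would create cycle
Add edge (2,4) w=4 -- no cycle. Running total: 18

MST edges: (5,6,w=1), (1,2,w=3), (3,6,w=3), (5,7,w=3), (1,3,w=4), (2,4,w=4)
Total MST weight: 1 + 3 + 3 + 3 + 4 + 4 = 18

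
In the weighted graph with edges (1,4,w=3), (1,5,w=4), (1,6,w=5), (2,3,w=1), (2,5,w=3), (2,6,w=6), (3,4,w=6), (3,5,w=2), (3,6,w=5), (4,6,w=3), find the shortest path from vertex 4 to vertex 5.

Step 1: Build adjacency list with weights:
  1: 4(w=3), 5(w=4), 6(w=5)
  2: 3(w=1), 5(w=3), 6(w=6)
  3: 2(w=1), 4(w=6), 5(w=2), 6(w=5)
  4: 1(w=3), 3(w=6), 6(w=3)
  5: 1(w=4), 2(w=3), 3(w=2)
  6: 1(w=5), 2(w=6), 3(w=5), 4(w=3)

Step 2: Apply Dijkstra's algorithm from vertex 4:
  Visit vertex 4 (distance=0)
    Update dist[1] = 3
    Update dist[3] = 6
    Update dist[6] = 3
  Visit vertex 1 (distance=3)
    Update dist[5] = 7
  Visit vertex 6 (distance=3)
    Update dist[2] = 9
  Visit vertex 3 (distance=6)
    Update dist[2] = 7
  Visit vertex 2 (distance=7)
  Visit vertex 5 (distance=7)

Step 3: Shortest path: 4 -> 1 -> 5
Total weight: 3 + 4 = 7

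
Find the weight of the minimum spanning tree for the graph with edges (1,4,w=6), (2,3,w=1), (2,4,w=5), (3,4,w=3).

Apply Kruskal's algorithm (sort edges by weight, add if no cycle):

Sorted edges by weight:
  (2,3) w=1
  (3,4) w=3
  (2,4) w=5
  (1,4) w=6

Add edge (2,3) w=1 -- no cycle. Running total: 1
Add edge (3,4) w=3 -- no cycle. Running total: 4
Skip edge (2,4) w=5 -- would create cycle
Add edge (1,4) w=6 -- no cycle. Running total: 10

MST edges: (2,3,w=1), (3,4,w=3), (1,4,w=6)
Total MST weight: 1 + 3 + 6 = 10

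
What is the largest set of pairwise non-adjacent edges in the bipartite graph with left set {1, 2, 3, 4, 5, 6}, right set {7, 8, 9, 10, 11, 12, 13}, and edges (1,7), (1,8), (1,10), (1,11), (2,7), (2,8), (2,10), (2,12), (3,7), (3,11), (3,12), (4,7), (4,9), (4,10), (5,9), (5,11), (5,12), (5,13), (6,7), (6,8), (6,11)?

Step 1: List the neighbors of each left vertex:
  1: 7, 8, 10, 11
  2: 7, 8, 10, 12
  3: 7, 11, 12
  4: 7, 9, 10
  5: 9, 11, 12, 13
  6: 7, 8, 11

Step 2: Greedily match left vertices, then look for augmenting paths:
  Match 1 -- 10
  Match 2 -- 8
  Match 3 -- 11
  Match 4 -- 9
  Match 5 -- 12
  Match 6 -- 7
  No augmenting path remains.

Step 3: Verify this is maximum:
  Matching size 6 = min(|L|, |R|) = min(6, 7), which is an upper bound, so this matching is maximum.

Maximum matching: {(1,10), (2,8), (3,11), (4,9), (5,12), (6,7)}
Size: 6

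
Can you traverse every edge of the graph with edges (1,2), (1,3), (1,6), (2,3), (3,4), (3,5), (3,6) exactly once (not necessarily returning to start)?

Step 1: Find the degree of each vertex:
  deg(1) = 3
  deg(2) = 2
  deg(3) = 5
  deg(4) = 1
  deg(5) = 1
  deg(6) = 2

Step 2: Count vertices with odd degree:
  Odd-degree vertices: 1, 3, 4, 5 (4 total)

Step 3: Apply Euler's theorem:
  - Eulerian circuit exists iff graph is connected and all vertices have even degree
  - Eulerian path exists iff graph is connected and has 0 or 2 odd-degree vertices

Graph has 4 odd-degree vertices (need 0 or 2).
Neither Eulerian path nor Eulerian circuit exists.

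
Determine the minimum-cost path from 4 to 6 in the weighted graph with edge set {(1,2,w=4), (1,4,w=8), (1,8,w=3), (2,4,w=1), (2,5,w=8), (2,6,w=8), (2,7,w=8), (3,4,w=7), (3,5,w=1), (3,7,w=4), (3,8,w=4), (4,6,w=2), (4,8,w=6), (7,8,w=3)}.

Step 1: Build adjacency list with weights:
  1: 2(w=4), 4(w=8), 8(w=3)
  2: 1(w=4), 4(w=1), 5(w=8), 6(w=8), 7(w=8)
  3: 4(w=7), 5(w=1), 7(w=4), 8(w=4)
  4: 1(w=8), 2(w=1), 3(w=7), 6(w=2), 8(w=6)
  5: 2(w=8), 3(w=1)
  6: 2(w=8), 4(w=2)
  7: 2(w=8), 3(w=4), 8(w=3)
  8: 1(w=3), 3(w=4), 4(w=6), 7(w=3)

Step 2: Apply Dijkstra's algorithm from vertex 4:
  Visit vertex 4 (distance=0)
    Update dist[1] = 8
    Update dist[2] = 1
    Update dist[3] = 7
    Update dist[6] = 2
    Update dist[8] = 6
  Visit vertex 2 (distance=1)
    Update dist[1] = 5
    Update dist[5] = 9
    Update dist[7] = 9
  Visit vertex 6 (distance=2)

Step 3: Shortest path: 4 -> 6
Total weight: 2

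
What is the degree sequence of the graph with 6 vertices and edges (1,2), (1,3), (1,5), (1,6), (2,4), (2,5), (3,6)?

Step 1: Count edges incident to each vertex:
  deg(1) = 4 (neighbors: 2, 3, 5, 6)
  deg(2) = 3 (neighbors: 1, 4, 5)
  deg(3) = 2 (neighbors: 1, 6)
  deg(4) = 1 (neighbors: 2)
  deg(5) = 2 (neighbors: 1, 2)
  deg(6) = 2 (neighbors: 1, 3)

Step 2: Sort degrees in non-increasing order:
  Degrees: [4, 3, 2, 1, 2, 2] -> sorted: [4, 3, 2, 2, 2, 1]

Degree sequence: [4, 3, 2, 2, 2, 1]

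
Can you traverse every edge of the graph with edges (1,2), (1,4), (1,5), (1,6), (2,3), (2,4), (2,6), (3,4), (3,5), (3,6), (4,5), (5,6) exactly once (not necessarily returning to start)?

Step 1: Find the degree of each vertex:
  deg(1) = 4
  deg(2) = 4
  deg(3) = 4
  deg(4) = 4
  deg(5) = 4
  deg(6) = 4

Step 2: Count vertices with odd degree:
  All vertices have even degree (0 odd-degree vertices)

Step 3: Apply Euler's theorem:
  - Eulerian circuit exists iff graph is connected and all vertices have even degree
  - Eulerian path exists iff graph is connected and has 0 or 2 odd-degree vertices

Graph is connected with 0 odd-degree vertices.
Both Eulerian circuit and Eulerian path exist.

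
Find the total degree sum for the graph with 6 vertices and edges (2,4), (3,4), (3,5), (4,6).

Step 1: Count edges incident to each vertex:
  deg(1) = 0 (neighbors: none)
  deg(2) = 1 (neighbors: 4)
  deg(3) = 2 (neighbors: 4, 5)
  deg(4) = 3 (neighbors: 2, 3, 6)
  deg(5) = 1 (neighbors: 3)
  deg(6) = 1 (neighbors: 4)

Step 2: Sum all degrees:
  0 + 1 + 2 + 3 + 1 + 1 = 8

Verification: sum of degrees = 2 * |E| = 2 * 4 = 8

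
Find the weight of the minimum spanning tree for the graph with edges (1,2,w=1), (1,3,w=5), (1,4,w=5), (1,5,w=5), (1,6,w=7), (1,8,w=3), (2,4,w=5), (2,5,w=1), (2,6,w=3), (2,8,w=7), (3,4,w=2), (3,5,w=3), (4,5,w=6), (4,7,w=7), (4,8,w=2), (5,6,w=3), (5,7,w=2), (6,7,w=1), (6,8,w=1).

Apply Kruskal's algorithm (sort edges by weight, add if no cycle):

Sorted edges by weight:
  (1,2) w=1
  (2,5) w=1
  (6,8) w=1
  (6,7) w=1
  (3,4) w=2
  (4,8) w=2
  (5,7) w=2
  (1,8) w=3
  (2,6) w=3
  (3,5) w=3
  (5,6) w=3
  (1,5) w=5
  (1,3) w=5
  (1,4) w=5
  (2,4) w=5
  (4,5) w=6
  (1,6) w=7
  (2,8) w=7
  (4,7) w=7

Add edge (1,2) w=1 -- no cycle. Running total: 1
Add edge (2,5) w=1 -- no cycle. Running total: 2
Add edge (6,8) w=1 -- no cycle. Running total: 3
Add edge (6,7) w=1 -- no cycle. Running total: 4
Add edge (3,4) w=2 -- no cycle. Running total: 6
Add edge (4,8) w=2 -- no cycle. Running total: 8
Add edge (5,7) w=2 -- no cycle. Running total: 10

MST edges: (1,2,w=1), (2,5,w=1), (6,8,w=1), (6,7,w=1), (3,4,w=2), (4,8,w=2), (5,7,w=2)
Total MST weight: 1 + 1 + 1 + 1 + 2 + 2 + 2 = 10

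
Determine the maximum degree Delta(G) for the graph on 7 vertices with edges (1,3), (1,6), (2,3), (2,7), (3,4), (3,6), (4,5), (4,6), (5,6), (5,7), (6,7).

Step 1: Count edges incident to each vertex:
  deg(1) = 2 (neighbors: 3, 6)
  deg(2) = 2 (neighbors: 3, 7)
  deg(3) = 4 (neighbors: 1, 2, 4, 6)
  deg(4) = 3 (neighbors: 3, 5, 6)
  deg(5) = 3 (neighbors: 4, 6, 7)
  deg(6) = 5 (neighbors: 1, 3, 4, 5, 7)
  deg(7) = 3 (neighbors: 2, 5, 6)

Step 2: Find maximum:
  max(2, 2, 4, 3, 3, 5, 3) = 5 (vertex 6)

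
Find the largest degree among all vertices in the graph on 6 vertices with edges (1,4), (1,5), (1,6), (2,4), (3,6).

Step 1: Count edges incident to each vertex:
  deg(1) = 3 (neighbors: 4, 5, 6)
  deg(2) = 1 (neighbors: 4)
  deg(3) = 1 (neighbors: 6)
  deg(4) = 2 (neighbors: 1, 2)
  deg(5) = 1 (neighbors: 1)
  deg(6) = 2 (neighbors: 1, 3)

Step 2: Find maximum:
  max(3, 1, 1, 2, 1, 2) = 3 (vertex 1)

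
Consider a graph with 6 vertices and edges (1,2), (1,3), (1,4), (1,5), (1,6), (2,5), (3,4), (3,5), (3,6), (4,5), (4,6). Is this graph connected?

Step 1: Build adjacency list from edges:
  1: 2, 3, 4, 5, 6
  2: 1, 5
  3: 1, 4, 5, 6
  4: 1, 3, 5, 6
  5: 1, 2, 3, 4
  6: 1, 3, 4

Step 2: Run BFS/DFS from vertex 1:
  Visited: {1, 2, 3, 4, 5, 6}
  Reached 6 of 6 vertices

Step 3: All 6 vertices reached from vertex 1, so the graph is connected.
Answer: Yes, the graph is connected.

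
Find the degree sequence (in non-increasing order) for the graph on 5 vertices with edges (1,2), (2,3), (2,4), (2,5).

Step 1: Count edges incident to each vertex:
  deg(1) = 1 (neighbors: 2)
  deg(2) = 4 (neighbors: 1, 3, 4, 5)
  deg(3) = 1 (neighbors: 2)
  deg(4) = 1 (neighbors: 2)
  deg(5) = 1 (neighbors: 2)

Step 2: Sort degrees in non-increasing order:
  Degrees: [1, 4, 1, 1, 1] -> sorted: [4, 1, 1, 1, 1]

Degree sequence: [4, 1, 1, 1, 1]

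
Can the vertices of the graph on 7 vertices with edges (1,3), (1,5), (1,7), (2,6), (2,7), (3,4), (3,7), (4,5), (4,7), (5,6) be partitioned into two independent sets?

Step 1: Attempt 2-coloring using BFS:
  Start at vertex 1, assign color 0
  Color vertex 3 with color 1 (neighbor of 1)
  Color vertex 5 with color 1 (neighbor of 1)
  Color vertex 7 with color 1 (neighbor of 1)
  Color vertex 4 with color 0 (neighbor of 3)

Step 2: Conflict found! Vertices 3 and 7 are adjacent but have the same color.
This means the graph contains an odd cycle.

The graph is NOT bipartite.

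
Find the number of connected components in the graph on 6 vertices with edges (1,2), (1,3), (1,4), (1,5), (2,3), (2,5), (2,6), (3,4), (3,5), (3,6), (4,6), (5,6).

Step 1: Build adjacency list from edges:
  1: 2, 3, 4, 5
  2: 1, 3, 5, 6
  3: 1, 2, 4, 5, 6
  4: 1, 3, 6
  5: 1, 2, 3, 6
  6: 2, 3, 4, 5

Step 2: Run BFS/DFS from vertex 1:
  Visited: {1, 2, 3, 4, 5, 6}
  Reached 6 of 6 vertices

Step 3: All 6 vertices reached from vertex 1, so the graph is connected.
Number of connected components: 1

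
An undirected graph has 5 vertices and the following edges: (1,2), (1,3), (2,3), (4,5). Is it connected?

Step 1: Build adjacency list from edges:
  1: 2, 3
  2: 1, 3
  3: 1, 2
  4: 5
  5: 4

Step 2: Run BFS/DFS from vertex 1:
  Visited: {1, 2, 3}
  Reached 3 of 5 vertices

Step 3: Only 3 of 5 vertices reached. Graph is disconnected.
Connected components: {1, 2, 3}, {4, 5}
Answer: No, the graph is not connected (2 components).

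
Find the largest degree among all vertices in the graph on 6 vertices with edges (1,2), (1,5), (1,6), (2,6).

Step 1: Count edges incident to each vertex:
  deg(1) = 3 (neighbors: 2, 5, 6)
  deg(2) = 2 (neighbors: 1, 6)
  deg(3) = 0 (neighbors: none)
  deg(4) = 0 (neighbors: none)
  deg(5) = 1 (neighbors: 1)
  deg(6) = 2 (neighbors: 1, 2)

Step 2: Find maximum:
  max(3, 2, 0, 0, 1, 2) = 3 (vertex 1)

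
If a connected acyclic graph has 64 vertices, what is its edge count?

A tree on n vertices always has exactly n - 1 edges.
For n = 64: edges = 64 - 1 = 63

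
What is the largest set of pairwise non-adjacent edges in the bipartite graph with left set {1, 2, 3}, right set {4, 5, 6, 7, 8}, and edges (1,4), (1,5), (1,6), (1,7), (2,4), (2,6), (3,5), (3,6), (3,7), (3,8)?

Step 1: List the neighbors of each left vertex:
  1: 4, 5, 6, 7
  2: 4, 6
  3: 5, 6, 7, 8

Step 2: Greedily match left vertices, then look for augmenting paths:
  Match 1 -- 4
  Match 2 -- 6
  Match 3 -- 5
  No augmenting path remains.

Step 3: Verify this is maximum:
  Matching size 3 = min(|L|, |R|) = min(3, 5), which is an upper bound, so this matching is maximum.

Maximum matching: {(1,4), (2,6), (3,5)}
Size: 3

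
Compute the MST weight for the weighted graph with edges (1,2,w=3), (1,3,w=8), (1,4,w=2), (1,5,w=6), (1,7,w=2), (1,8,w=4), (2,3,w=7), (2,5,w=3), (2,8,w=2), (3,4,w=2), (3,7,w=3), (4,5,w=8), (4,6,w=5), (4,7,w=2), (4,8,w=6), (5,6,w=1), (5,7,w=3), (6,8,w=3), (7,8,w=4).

Apply Kruskal's algorithm (sort edges by weight, add if no cycle):

Sorted edges by weight:
  (5,6) w=1
  (1,4) w=2
  (1,7) w=2
  (2,8) w=2
  (3,4) w=2
  (4,7) w=2
  (1,2) w=3
  (2,5) w=3
  (3,7) w=3
  (5,7) w=3
  (6,8) w=3
  (1,8) w=4
  (7,8) w=4
  (4,6) w=5
  (1,5) w=6
  (4,8) w=6
  (2,3) w=7
  (1,3) w=8
  (4,5) w=8

Add edge (5,6) w=1 -- no cycle. Running total: 1
Add edge (1,4) w=2 -- no cycle. Running total: 3
Add edge (1,7) w=2 -- no cycle. Running total: 5
Add edge (2,8) w=2 -- no cycle. Running total: 7
Add edge (3,4) w=2 -- no cycle. Running total: 9
Skip edge (4,7) w=2 -- would create cycle
Add edge (1,2) w=3 -- no cycle. Running total: 12
Add edge (2,5) w=3 -- no cycle. Running total: 15

MST edges: (5,6,w=1), (1,4,w=2), (1,7,w=2), (2,8,w=2), (3,4,w=2), (1,2,w=3), (2,5,w=3)
Total MST weight: 1 + 2 + 2 + 2 + 2 + 3 + 3 = 15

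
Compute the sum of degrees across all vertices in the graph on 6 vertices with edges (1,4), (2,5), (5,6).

Step 1: Count edges incident to each vertex:
  deg(1) = 1 (neighbors: 4)
  deg(2) = 1 (neighbors: 5)
  deg(3) = 0 (neighbors: none)
  deg(4) = 1 (neighbors: 1)
  deg(5) = 2 (neighbors: 2, 6)
  deg(6) = 1 (neighbors: 5)

Step 2: Sum all degrees:
  1 + 1 + 0 + 1 + 2 + 1 = 6

Verification: sum of degrees = 2 * |E| = 2 * 3 = 6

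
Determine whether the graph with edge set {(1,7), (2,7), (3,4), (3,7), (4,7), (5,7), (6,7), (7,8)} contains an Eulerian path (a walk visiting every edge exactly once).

Step 1: Find the degree of each vertex:
  deg(1) = 1
  deg(2) = 1
  deg(3) = 2
  deg(4) = 2
  deg(5) = 1
  deg(6) = 1
  deg(7) = 7
  deg(8) = 1

Step 2: Count vertices with odd degree:
  Odd-degree vertices: 1, 2, 5, 6, 7, 8 (6 total)

Step 3: Apply Euler's theorem:
  - Eulerian circuit exists iff graph is connected and all vertices have even degree
  - Eulerian path exists iff graph is connected and has 0 or 2 odd-degree vertices

Graph has 6 odd-degree vertices (need 0 or 2).
Neither Eulerian path nor Eulerian circuit exists.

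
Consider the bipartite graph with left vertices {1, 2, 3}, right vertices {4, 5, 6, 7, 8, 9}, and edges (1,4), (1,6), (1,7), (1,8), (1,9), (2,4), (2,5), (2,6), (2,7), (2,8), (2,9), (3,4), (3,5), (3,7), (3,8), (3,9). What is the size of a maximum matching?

Step 1: List the neighbors of each left vertex:
  1: 4, 6, 7, 8, 9
  2: 4, 5, 6, 7, 8, 9
  3: 4, 5, 7, 8, 9

Step 2: Greedily match left vertices, then look for augmenting paths:
  Match 1 -- 4
  Match 2 -- 5
  Match 3 -- 7
  No augmenting path remains.

Step 3: Verify this is maximum:
  Matching size 3 = min(|L|, |R|) = min(3, 6), which is an upper bound, so this matching is maximum.

Maximum matching: {(1,4), (2,5), (3,7)}
Size: 3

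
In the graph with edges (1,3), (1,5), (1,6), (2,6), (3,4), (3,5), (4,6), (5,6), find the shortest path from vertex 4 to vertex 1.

Step 1: Build adjacency list:
  1: 3, 5, 6
  2: 6
  3: 1, 4, 5
  4: 3, 6
  5: 1, 3, 6
  6: 1, 2, 4, 5

Step 2: BFS from vertex 4 to find shortest path to 1:
  vertex 3 reached at distance 1
  vertex 6 reached at distance 1
  vertex 1 reached at distance 2

Step 3: Shortest path: 4 -> 3 -> 1
Path length: 2 edges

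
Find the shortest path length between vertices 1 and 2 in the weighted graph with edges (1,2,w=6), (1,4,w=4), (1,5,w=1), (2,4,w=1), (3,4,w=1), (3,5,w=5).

Step 1: Build adjacency list with weights:
  1: 2(w=6), 4(w=4), 5(w=1)
  2: 1(w=6), 4(w=1)
  3: 4(w=1), 5(w=5)
  4: 1(w=4), 2(w=1), 3(w=1)
  5: 1(w=1), 3(w=5)

Step 2: Apply Dijkstra's algorithm from vertex 1:
  Visit vertex 1 (distance=0)
    Update dist[2] = 6
    Update dist[4] = 4
    Update dist[5] = 1
  Visit vertex 5 (distance=1)
    Update dist[3] = 6
  Visit vertex 4 (distance=4)
    Update dist[2] = 5
    Update dist[3] = 5
  Visit vertex 2 (distance=5)

Step 3: Shortest path: 1 -> 4 -> 2
Total weight: 4 + 1 = 5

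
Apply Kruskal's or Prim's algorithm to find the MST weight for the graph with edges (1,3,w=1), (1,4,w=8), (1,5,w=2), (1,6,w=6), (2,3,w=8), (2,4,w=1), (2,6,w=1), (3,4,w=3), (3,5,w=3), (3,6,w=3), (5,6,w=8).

Apply Kruskal's algorithm (sort edges by weight, add if no cycle):

Sorted edges by weight:
  (1,3) w=1
  (2,6) w=1
  (2,4) w=1
  (1,5) w=2
  (3,4) w=3
  (3,5) w=3
  (3,6) w=3
  (1,6) w=6
  (1,4) w=8
  (2,3) w=8
  (5,6) w=8

Add edge (1,3) w=1 -- no cycle. Running total: 1
Add edge (2,6) w=1 -- no cycle. Running total: 2
Add edge (2,4) w=1 -- no cycle. Running total: 3
Add edge (1,5) w=2 -- no cycle. Running total: 5
Add edge (3,4) w=3 -- no cycle. Running total: 8

MST edges: (1,3,w=1), (2,6,w=1), (2,4,w=1), (1,5,w=2), (3,4,w=3)
Total MST weight: 1 + 1 + 1 + 2 + 3 = 8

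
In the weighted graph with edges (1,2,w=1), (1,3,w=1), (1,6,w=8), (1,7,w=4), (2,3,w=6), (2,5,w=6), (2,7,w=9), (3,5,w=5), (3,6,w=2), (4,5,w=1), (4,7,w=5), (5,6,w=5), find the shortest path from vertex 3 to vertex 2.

Step 1: Build adjacency list with weights:
  1: 2(w=1), 3(w=1), 6(w=8), 7(w=4)
  2: 1(w=1), 3(w=6), 5(w=6), 7(w=9)
  3: 1(w=1), 2(w=6), 5(w=5), 6(w=2)
  4: 5(w=1), 7(w=5)
  5: 2(w=6), 3(w=5), 4(w=1), 6(w=5)
  6: 1(w=8), 3(w=2), 5(w=5)
  7: 1(w=4), 2(w=9), 4(w=5)

Step 2: Apply Dijkstra's algorithm from vertex 3:
  Visit vertex 3 (distance=0)
    Update dist[1] = 1
    Update dist[2] = 6
    Update dist[5] = 5
    Update dist[6] = 2
  Visit vertex 1 (distance=1)
    Update dist[2] = 2
    Update dist[7] = 5
  Visit vertex 2 (distance=2)

Step 3: Shortest path: 3 -> 1 -> 2
Total weight: 1 + 1 = 2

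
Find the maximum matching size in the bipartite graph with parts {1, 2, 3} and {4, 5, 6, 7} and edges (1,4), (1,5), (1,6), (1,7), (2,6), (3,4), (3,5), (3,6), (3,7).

Step 1: List the neighbors of each left vertex:
  1: 4, 5, 6, 7
  2: 6
  3: 4, 5, 6, 7

Step 2: Greedily match left vertices, then look for augmenting paths:
  Match 1 -- 4
  Match 2 -- 6
  Match 3 -- 5
  No augmenting path remains.

Step 3: Verify this is maximum:
  Matching size 3 = min(|L|, |R|) = min(3, 4), which is an upper bound, so this matching is maximum.

Maximum matching: {(1,4), (2,6), (3,5)}
Size: 3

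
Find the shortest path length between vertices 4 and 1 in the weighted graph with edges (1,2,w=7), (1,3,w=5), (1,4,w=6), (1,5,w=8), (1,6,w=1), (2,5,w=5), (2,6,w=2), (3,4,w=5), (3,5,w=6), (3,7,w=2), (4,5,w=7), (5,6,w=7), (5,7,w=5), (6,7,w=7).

Step 1: Build adjacency list with weights:
  1: 2(w=7), 3(w=5), 4(w=6), 5(w=8), 6(w=1)
  2: 1(w=7), 5(w=5), 6(w=2)
  3: 1(w=5), 4(w=5), 5(w=6), 7(w=2)
  4: 1(w=6), 3(w=5), 5(w=7)
  5: 1(w=8), 2(w=5), 3(w=6), 4(w=7), 6(w=7), 7(w=5)
  6: 1(w=1), 2(w=2), 5(w=7), 7(w=7)
  7: 3(w=2), 5(w=5), 6(w=7)

Step 2: Apply Dijkstra's algorithm from vertex 4:
  Visit vertex 4 (distance=0)
    Update dist[1] = 6
    Update dist[3] = 5
    Update dist[5] = 7
  Visit vertex 3 (distance=5)
    Update dist[7] = 7
  Visit vertex 1 (distance=6)
    Update dist[2] = 13
    Update dist[6] = 7

Step 3: Shortest path: 4 -> 1
Total weight: 6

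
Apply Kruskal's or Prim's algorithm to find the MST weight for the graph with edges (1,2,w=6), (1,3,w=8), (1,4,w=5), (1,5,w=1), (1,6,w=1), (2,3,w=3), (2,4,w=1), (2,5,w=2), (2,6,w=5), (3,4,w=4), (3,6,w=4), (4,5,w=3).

Apply Kruskal's algorithm (sort edges by weight, add if no cycle):

Sorted edges by weight:
  (1,6) w=1
  (1,5) w=1
  (2,4) w=1
  (2,5) w=2
  (2,3) w=3
  (4,5) w=3
  (3,4) w=4
  (3,6) w=4
  (1,4) w=5
  (2,6) w=5
  (1,2) w=6
  (1,3) w=8

Add edge (1,6) w=1 -- no cycle. Running total: 1
Add edge (1,5) w=1 -- no cycle. Running total: 2
Add edge (2,4) w=1 -- no cycle. Running total: 3
Add edge (2,5) w=2 -- no cycle. Running total: 5
Add edge (2,3) w=3 -- no cycle. Running total: 8

MST edges: (1,6,w=1), (1,5,w=1), (2,4,w=1), (2,5,w=2), (2,3,w=3)
Total MST weight: 1 + 1 + 1 + 2 + 3 = 8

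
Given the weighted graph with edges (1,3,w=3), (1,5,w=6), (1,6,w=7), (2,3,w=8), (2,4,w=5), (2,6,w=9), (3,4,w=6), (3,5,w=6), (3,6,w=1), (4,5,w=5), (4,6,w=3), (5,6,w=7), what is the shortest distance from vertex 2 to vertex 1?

Step 1: Build adjacency list with weights:
  1: 3(w=3), 5(w=6), 6(w=7)
  2: 3(w=8), 4(w=5), 6(w=9)
  3: 1(w=3), 2(w=8), 4(w=6), 5(w=6), 6(w=1)
  4: 2(w=5), 3(w=6), 5(w=5), 6(w=3)
  5: 1(w=6), 3(w=6), 4(w=5), 6(w=7)
  6: 1(w=7), 2(w=9), 3(w=1), 4(w=3), 5(w=7)

Step 2: Apply Dijkstra's algorithm from vertex 2:
  Visit vertex 2 (distance=0)
    Update dist[3] = 8
    Update dist[4] = 5
    Update dist[6] = 9
  Visit vertex 4 (distance=5)
    Update dist[5] = 10
    Update dist[6] = 8
  Visit vertex 3 (distance=8)
    Update dist[1] = 11
  Visit vertex 6 (distance=8)
  Visit vertex 5 (distance=10)
  Visit vertex 1 (distance=11)

Step 3: Shortest path: 2 -> 3 -> 1
Total weight: 8 + 3 = 11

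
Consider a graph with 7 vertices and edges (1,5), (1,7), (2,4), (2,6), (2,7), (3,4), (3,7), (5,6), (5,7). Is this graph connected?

Step 1: Build adjacency list from edges:
  1: 5, 7
  2: 4, 6, 7
  3: 4, 7
  4: 2, 3
  5: 1, 6, 7
  6: 2, 5
  7: 1, 2, 3, 5

Step 2: Run BFS/DFS from vertex 1:
  Visited: {1, 5, 7, 6, 2, 3, 4}
  Reached 7 of 7 vertices

Step 3: All 7 vertices reached from vertex 1, so the graph is connected.
Answer: Yes, the graph is connected.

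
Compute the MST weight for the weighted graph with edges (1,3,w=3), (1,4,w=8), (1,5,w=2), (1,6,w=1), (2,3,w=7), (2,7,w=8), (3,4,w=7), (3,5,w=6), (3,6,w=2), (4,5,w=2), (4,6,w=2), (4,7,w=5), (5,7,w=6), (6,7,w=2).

Apply Kruskal's algorithm (sort edges by weight, add if no cycle):

Sorted edges by weight:
  (1,6) w=1
  (1,5) w=2
  (3,6) w=2
  (4,6) w=2
  (4,5) w=2
  (6,7) w=2
  (1,3) w=3
  (4,7) w=5
  (3,5) w=6
  (5,7) w=6
  (2,3) w=7
  (3,4) w=7
  (1,4) w=8
  (2,7) w=8

Add edge (1,6) w=1 -- no cycle. Running total: 1
Add edge (1,5) w=2 -- no cycle. Running total: 3
Add edge (3,6) w=2 -- no cycle. Running total: 5
Add edge (4,6) w=2 -- no cycle. Running total: 7
Skip edge (4,5) w=2 -- would create cycle
Add edge (6,7) w=2 -- no cycle. Running total: 9
Skip edge (1,3) w=3 -- would create cycle
Skip edge (4,7) w=5 -- would create cycle
Skip edge (3,5) w=6 -- would create cycle
Skip edge (5,7) w=6 -- would create cycle
Add edge (2,3) w=7 -- no cycle. Running total: 16

MST edges: (1,6,w=1), (1,5,w=2), (3,6,w=2), (4,6,w=2), (6,7,w=2), (2,3,w=7)
Total MST weight: 1 + 2 + 2 + 2 + 2 + 7 = 16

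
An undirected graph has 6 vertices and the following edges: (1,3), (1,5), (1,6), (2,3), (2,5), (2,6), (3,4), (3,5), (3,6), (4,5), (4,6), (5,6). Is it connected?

Step 1: Build adjacency list from edges:
  1: 3, 5, 6
  2: 3, 5, 6
  3: 1, 2, 4, 5, 6
  4: 3, 5, 6
  5: 1, 2, 3, 4, 6
  6: 1, 2, 3, 4, 5

Step 2: Run BFS/DFS from vertex 1:
  Visited: {1, 3, 5, 6, 2, 4}
  Reached 6 of 6 vertices

Step 3: All 6 vertices reached from vertex 1, so the graph is connected.
Answer: Yes, the graph is connected.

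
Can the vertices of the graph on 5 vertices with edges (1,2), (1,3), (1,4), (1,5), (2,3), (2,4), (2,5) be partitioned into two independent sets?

Step 1: Attempt 2-coloring using BFS:
  Start at vertex 1, assign color 0
  Color vertex 2 with color 1 (neighbor of 1)
  Color vertex 3 with color 1 (neighbor of 1)
  Color vertex 4 with color 1 (neighbor of 1)
  Color vertex 5 with color 1 (neighbor of 1)

Step 2: Conflict found! Vertices 2 and 3 are adjacent but have the same color.
This means the graph contains an odd cycle.

The graph is NOT bipartite.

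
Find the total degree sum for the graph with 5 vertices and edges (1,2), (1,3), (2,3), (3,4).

Step 1: Count edges incident to each vertex:
  deg(1) = 2 (neighbors: 2, 3)
  deg(2) = 2 (neighbors: 1, 3)
  deg(3) = 3 (neighbors: 1, 2, 4)
  deg(4) = 1 (neighbors: 3)
  deg(5) = 0 (neighbors: none)

Step 2: Sum all degrees:
  2 + 2 + 3 + 1 + 0 = 8

Verification: sum of degrees = 2 * |E| = 2 * 4 = 8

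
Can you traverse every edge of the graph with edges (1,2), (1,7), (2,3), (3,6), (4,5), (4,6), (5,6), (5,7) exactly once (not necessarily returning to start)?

Step 1: Find the degree of each vertex:
  deg(1) = 2
  deg(2) = 2
  deg(3) = 2
  deg(4) = 2
  deg(5) = 3
  deg(6) = 3
  deg(7) = 2

Step 2: Count vertices with odd degree:
  Odd-degree vertices: 5, 6 (2 total)

Step 3: Apply Euler's theorem:
  - Eulerian circuit exists iff graph is connected and all vertices have even degree
  - Eulerian path exists iff graph is connected and has 0 or 2 odd-degree vertices

Graph is connected with exactly 2 odd-degree vertices (5, 6).
Eulerian path exists (starting and ending at the odd-degree vertices), but no Eulerian circuit.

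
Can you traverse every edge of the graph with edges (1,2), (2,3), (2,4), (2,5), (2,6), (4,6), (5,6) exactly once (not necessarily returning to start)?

Step 1: Find the degree of each vertex:
  deg(1) = 1
  deg(2) = 5
  deg(3) = 1
  deg(4) = 2
  deg(5) = 2
  deg(6) = 3

Step 2: Count vertices with odd degree:
  Odd-degree vertices: 1, 2, 3, 6 (4 total)

Step 3: Apply Euler's theorem:
  - Eulerian circuit exists iff graph is connected and all vertices have even degree
  - Eulerian path exists iff graph is connected and has 0 or 2 odd-degree vertices

Graph has 4 odd-degree vertices (need 0 or 2).
Neither Eulerian path nor Eulerian circuit exists.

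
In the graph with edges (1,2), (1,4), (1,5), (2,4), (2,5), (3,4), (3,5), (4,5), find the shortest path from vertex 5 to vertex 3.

Step 1: Build adjacency list:
  1: 2, 4, 5
  2: 1, 4, 5
  3: 4, 5
  4: 1, 2, 3, 5
  5: 1, 2, 3, 4

Step 2: BFS from vertex 5 to find shortest path to 3:
  vertex 1 reached at distance 1
  vertex 2 reached at distance 1
  vertex 3 reached at distance 1

Step 3: Shortest path: 5 -> 3
Path length: 1 edge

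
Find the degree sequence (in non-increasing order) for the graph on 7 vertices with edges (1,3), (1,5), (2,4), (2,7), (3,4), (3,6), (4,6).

Step 1: Count edges incident to each vertex:
  deg(1) = 2 (neighbors: 3, 5)
  deg(2) = 2 (neighbors: 4, 7)
  deg(3) = 3 (neighbors: 1, 4, 6)
  deg(4) = 3 (neighbors: 2, 3, 6)
  deg(5) = 1 (neighbors: 1)
  deg(6) = 2 (neighbors: 3, 4)
  deg(7) = 1 (neighbors: 2)

Step 2: Sort degrees in non-increasing order:
  Degrees: [2, 2, 3, 3, 1, 2, 1] -> sorted: [3, 3, 2, 2, 2, 1, 1]

Degree sequence: [3, 3, 2, 2, 2, 1, 1]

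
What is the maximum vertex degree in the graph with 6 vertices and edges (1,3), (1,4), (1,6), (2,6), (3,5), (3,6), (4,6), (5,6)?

Step 1: Count edges incident to each vertex:
  deg(1) = 3 (neighbors: 3, 4, 6)
  deg(2) = 1 (neighbors: 6)
  deg(3) = 3 (neighbors: 1, 5, 6)
  deg(4) = 2 (neighbors: 1, 6)
  deg(5) = 2 (neighbors: 3, 6)
  deg(6) = 5 (neighbors: 1, 2, 3, 4, 5)

Step 2: Find maximum:
  max(3, 1, 3, 2, 2, 5) = 5 (vertex 6)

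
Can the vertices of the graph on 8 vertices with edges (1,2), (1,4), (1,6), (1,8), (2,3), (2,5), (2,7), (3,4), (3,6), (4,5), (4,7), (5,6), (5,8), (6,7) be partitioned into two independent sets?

Step 1: Attempt 2-coloring using BFS:
  Start at vertex 1, assign color 0
  Color vertex 2 with color 1 (neighbor of 1)
  Color vertex 4 with color 1 (neighbor of 1)
  Color vertex 6 with color 1 (neighbor of 1)
  Color vertex 8 with color 1 (neighbor of 1)
  Color vertex 3 with color 0 (neighbor of 2)
  Color vertex 5 with color 0 (neighbor of 2)
  Color vertex 7 with color 0 (neighbor of 2)

Step 2: 2-coloring succeeded. No conflicts found.
  Set A (color 0): {1, 3, 5, 7}
  Set B (color 1): {2, 4, 6, 8}

The graph is bipartite with partition {1, 3, 5, 7}, {2, 4, 6, 8}.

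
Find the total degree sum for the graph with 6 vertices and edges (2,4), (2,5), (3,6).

Step 1: Count edges incident to each vertex:
  deg(1) = 0 (neighbors: none)
  deg(2) = 2 (neighbors: 4, 5)
  deg(3) = 1 (neighbors: 6)
  deg(4) = 1 (neighbors: 2)
  deg(5) = 1 (neighbors: 2)
  deg(6) = 1 (neighbors: 3)

Step 2: Sum all degrees:
  0 + 2 + 1 + 1 + 1 + 1 = 6

Verification: sum of degrees = 2 * |E| = 2 * 3 = 6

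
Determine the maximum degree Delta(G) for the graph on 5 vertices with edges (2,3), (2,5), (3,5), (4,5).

Step 1: Count edges incident to each vertex:
  deg(1) = 0 (neighbors: none)
  deg(2) = 2 (neighbors: 3, 5)
  deg(3) = 2 (neighbors: 2, 5)
  deg(4) = 1 (neighbors: 5)
  deg(5) = 3 (neighbors: 2, 3, 4)

Step 2: Find maximum:
  max(0, 2, 2, 1, 3) = 3 (vertex 5)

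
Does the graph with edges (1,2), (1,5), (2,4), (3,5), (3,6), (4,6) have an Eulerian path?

Step 1: Find the degree of each vertex:
  deg(1) = 2
  deg(2) = 2
  deg(3) = 2
  deg(4) = 2
  deg(5) = 2
  deg(6) = 2

Step 2: Count vertices with odd degree:
  All vertices have even degree (0 odd-degree vertices)

Step 3: Apply Euler's theorem:
  - Eulerian circuit exists iff graph is connected and all vertices have even degree
  - Eulerian path exists iff graph is connected and has 0 or 2 odd-degree vertices

Graph is connected with 0 odd-degree vertices.
Both Eulerian circuit and Eulerian path exist.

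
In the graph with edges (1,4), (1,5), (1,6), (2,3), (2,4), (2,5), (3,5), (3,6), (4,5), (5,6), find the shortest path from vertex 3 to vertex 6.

Step 1: Build adjacency list:
  1: 4, 5, 6
  2: 3, 4, 5
  3: 2, 5, 6
  4: 1, 2, 5
  5: 1, 2, 3, 4, 6
  6: 1, 3, 5

Step 2: BFS from vertex 3 to find shortest path to 6:
  vertex 2 reached at distance 1
  vertex 5 reached at distance 1
  vertex 6 reached at distance 1

Step 3: Shortest path: 3 -> 6
Path length: 1 edge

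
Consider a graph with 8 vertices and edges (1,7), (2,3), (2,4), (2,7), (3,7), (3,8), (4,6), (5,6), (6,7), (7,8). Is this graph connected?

Step 1: Build adjacency list from edges:
  1: 7
  2: 3, 4, 7
  3: 2, 7, 8
  4: 2, 6
  5: 6
  6: 4, 5, 7
  7: 1, 2, 3, 6, 8
  8: 3, 7

Step 2: Run BFS/DFS from vertex 1:
  Visited: {1, 7, 2, 3, 6, 8, 4, 5}
  Reached 8 of 8 vertices

Step 3: All 8 vertices reached from vertex 1, so the graph is connected.
Answer: Yes, the graph is connected.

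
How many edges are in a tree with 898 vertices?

A tree on n vertices always has exactly n - 1 edges.
For n = 898: edges = 898 - 1 = 897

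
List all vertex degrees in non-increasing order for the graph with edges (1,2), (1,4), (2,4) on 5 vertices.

Step 1: Count edges incident to each vertex:
  deg(1) = 2 (neighbors: 2, 4)
  deg(2) = 2 (neighbors: 1, 4)
  deg(3) = 0 (neighbors: none)
  deg(4) = 2 (neighbors: 1, 2)
  deg(5) = 0 (neighbors: none)

Step 2: Sort degrees in non-increasing order:
  Degrees: [2, 2, 0, 2, 0] -> sorted: [2, 2, 2, 0, 0]

Degree sequence: [2, 2, 2, 0, 0]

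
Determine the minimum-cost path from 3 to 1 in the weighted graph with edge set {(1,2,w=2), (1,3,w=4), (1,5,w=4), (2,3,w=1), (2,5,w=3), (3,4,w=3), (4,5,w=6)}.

Step 1: Build adjacency list with weights:
  1: 2(w=2), 3(w=4), 5(w=4)
  2: 1(w=2), 3(w=1), 5(w=3)
  3: 1(w=4), 2(w=1), 4(w=3)
  4: 3(w=3), 5(w=6)
  5: 1(w=4), 2(w=3), 4(w=6)

Step 2: Apply Dijkstra's algorithm from vertex 3:
  Visit vertex 3 (distance=0)
    Update dist[1] = 4
    Update dist[2] = 1
    Update dist[4] = 3
  Visit vertex 2 (distance=1)
    Update dist[1] = 3
    Update dist[5] = 4
  Visit vertex 1 (distance=3)

Step 3: Shortest path: 3 -> 2 -> 1
Total weight: 1 + 2 = 3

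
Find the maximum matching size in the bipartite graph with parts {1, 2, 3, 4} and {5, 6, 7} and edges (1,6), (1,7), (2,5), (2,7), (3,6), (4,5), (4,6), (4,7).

Step 1: List the neighbors of each left vertex:
  1: 6, 7
  2: 5, 7
  3: 6
  4: 5, 6, 7

Step 2: Greedily match left vertices, then look for augmenting paths:
  Match 1 -- 6
  Match 2 -- 5
  Match 4 -- 7
  No augmenting path remains.

Step 3: Verify this is maximum:
  Matching size 3 = min(|L|, |R|) = min(4, 3), which is an upper bound, so this matching is maximum.

Maximum matching: {(1,6), (2,5), (4,7)}
Size: 3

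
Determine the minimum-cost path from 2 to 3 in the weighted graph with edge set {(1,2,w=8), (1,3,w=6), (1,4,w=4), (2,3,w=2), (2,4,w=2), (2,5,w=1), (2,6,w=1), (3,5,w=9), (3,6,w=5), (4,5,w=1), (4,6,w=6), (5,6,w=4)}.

Step 1: Build adjacency list with weights:
  1: 2(w=8), 3(w=6), 4(w=4)
  2: 1(w=8), 3(w=2), 4(w=2), 5(w=1), 6(w=1)
  3: 1(w=6), 2(w=2), 5(w=9), 6(w=5)
  4: 1(w=4), 2(w=2), 5(w=1), 6(w=6)
  5: 2(w=1), 3(w=9), 4(w=1), 6(w=4)
  6: 2(w=1), 3(w=5), 4(w=6), 5(w=4)

Step 2: Apply Dijkstra's algorithm from vertex 2:
  Visit vertex 2 (distance=0)
    Update dist[1] = 8
    Update dist[3] = 2
    Update dist[4] = 2
    Update dist[5] = 1
    Update dist[6] = 1
  Visit vertex 5 (distance=1)
  Visit vertex 6 (distance=1)
  Visit vertex 3 (distance=2)

Step 3: Shortest path: 2 -> 3
Total weight: 2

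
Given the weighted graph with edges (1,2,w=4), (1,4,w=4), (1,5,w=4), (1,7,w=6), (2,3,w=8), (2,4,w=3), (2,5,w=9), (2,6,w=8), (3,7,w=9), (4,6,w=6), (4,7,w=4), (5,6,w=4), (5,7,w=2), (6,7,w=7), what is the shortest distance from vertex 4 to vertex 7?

Step 1: Build adjacency list with weights:
  1: 2(w=4), 4(w=4), 5(w=4), 7(w=6)
  2: 1(w=4), 3(w=8), 4(w=3), 5(w=9), 6(w=8)
  3: 2(w=8), 7(w=9)
  4: 1(w=4), 2(w=3), 6(w=6), 7(w=4)
  5: 1(w=4), 2(w=9), 6(w=4), 7(w=2)
  6: 2(w=8), 4(w=6), 5(w=4), 7(w=7)
  7: 1(w=6), 3(w=9), 4(w=4), 5(w=2), 6(w=7)

Step 2: Apply Dijkstra's algorithm from vertex 4:
  Visit vertex 4 (distance=0)
    Update dist[1] = 4
    Update dist[2] = 3
    Update dist[6] = 6
    Update dist[7] = 4
  Visit vertex 2 (distance=3)
    Update dist[3] = 11
    Update dist[5] = 12
  Visit vertex 1 (distance=4)
    Update dist[5] = 8
  Visit vertex 7 (distance=4)
    Update dist[5] = 6

Step 3: Shortest path: 4 -> 7
Total weight: 4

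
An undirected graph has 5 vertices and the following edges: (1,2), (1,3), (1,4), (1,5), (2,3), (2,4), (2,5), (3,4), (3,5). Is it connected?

Step 1: Build adjacency list from edges:
  1: 2, 3, 4, 5
  2: 1, 3, 4, 5
  3: 1, 2, 4, 5
  4: 1, 2, 3
  5: 1, 2, 3

Step 2: Run BFS/DFS from vertex 1:
  Visited: {1, 2, 3, 4, 5}
  Reached 5 of 5 vertices

Step 3: All 5 vertices reached from vertex 1, so the graph is connected.
Answer: Yes, the graph is connected.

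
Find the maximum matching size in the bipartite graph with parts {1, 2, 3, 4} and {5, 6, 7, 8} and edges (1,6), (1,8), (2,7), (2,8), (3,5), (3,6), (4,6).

Step 1: List the neighbors of each left vertex:
  1: 6, 8
  2: 7, 8
  3: 5, 6
  4: 6

Step 2: Greedily match left vertices, then look for augmenting paths:
  Match 1 -- 8
  Match 2 -- 7
  Match 3 -- 5
  Match 4 -- 6
  No augmenting path remains.

Step 3: Verify this is maximum:
  Matching size 4 = min(|L|, |R|) = min(4, 4), which is an upper bound, so this matching is maximum.

Maximum matching: {(1,8), (2,7), (3,5), (4,6)}
Size: 4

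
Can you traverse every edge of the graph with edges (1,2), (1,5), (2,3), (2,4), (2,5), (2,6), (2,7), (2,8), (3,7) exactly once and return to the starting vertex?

Step 1: Find the degree of each vertex:
  deg(1) = 2
  deg(2) = 7
  deg(3) = 2
  deg(4) = 1
  deg(5) = 2
  deg(6) = 1
  deg(7) = 2
  deg(8) = 1

Step 2: Count vertices with odd degree:
  Odd-degree vertices: 2, 4, 6, 8 (4 total)

Step 3: Apply Euler's theorem:
  - Eulerian circuit exists iff graph is connected and all vertices have even degree
  - Eulerian path exists iff graph is connected and has 0 or 2 odd-degree vertices

Graph has 4 odd-degree vertices (need 0 or 2).
Neither Eulerian path nor Eulerian circuit exists.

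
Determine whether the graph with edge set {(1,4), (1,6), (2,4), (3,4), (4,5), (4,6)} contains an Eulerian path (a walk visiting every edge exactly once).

Step 1: Find the degree of each vertex:
  deg(1) = 2
  deg(2) = 1
  deg(3) = 1
  deg(4) = 5
  deg(5) = 1
  deg(6) = 2

Step 2: Count vertices with odd degree:
  Odd-degree vertices: 2, 3, 4, 5 (4 total)

Step 3: Apply Euler's theorem:
  - Eulerian circuit exists iff graph is connected and all vertices have even degree
  - Eulerian path exists iff graph is connected and has 0 or 2 odd-degree vertices

Graph has 4 odd-degree vertices (need 0 or 2).
Neither Eulerian path nor Eulerian circuit exists.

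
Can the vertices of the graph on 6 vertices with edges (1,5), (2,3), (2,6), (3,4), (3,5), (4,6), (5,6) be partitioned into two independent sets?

Step 1: Attempt 2-coloring using BFS:
  Start at vertex 1, assign color 0
  Color vertex 5 with color 1 (neighbor of 1)
  Color vertex 3 with color 0 (neighbor of 5)
  Color vertex 6 with color 0 (neighbor of 5)
  Color vertex 2 with color 1 (neighbor of 3)
  Color vertex 4 with color 1 (neighbor of 3)

Step 2: 2-coloring succeeded. No conflicts found.
  Set A (color 0): {1, 3, 6}
  Set B (color 1): {2, 4, 5}

The graph is bipartite with partition {1, 3, 6}, {2, 4, 5}.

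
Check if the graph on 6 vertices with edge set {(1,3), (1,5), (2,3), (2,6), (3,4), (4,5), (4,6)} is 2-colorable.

Step 1: Attempt 2-coloring using BFS:
  Start at vertex 1, assign color 0
  Color vertex 3 with color 1 (neighbor of 1)
  Color vertex 5 with color 1 (neighbor of 1)
  Color vertex 2 with color 0 (neighbor of 3)
  Color vertex 4 with color 0 (neighbor of 3)
  Color vertex 6 with color 1 (neighbor of 2)

Step 2: 2-coloring succeeded. No conflicts found.
  Set A (color 0): {1, 2, 4}
  Set B (color 1): {3, 5, 6}

The graph is bipartite with partition {1, 2, 4}, {3, 5, 6}.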